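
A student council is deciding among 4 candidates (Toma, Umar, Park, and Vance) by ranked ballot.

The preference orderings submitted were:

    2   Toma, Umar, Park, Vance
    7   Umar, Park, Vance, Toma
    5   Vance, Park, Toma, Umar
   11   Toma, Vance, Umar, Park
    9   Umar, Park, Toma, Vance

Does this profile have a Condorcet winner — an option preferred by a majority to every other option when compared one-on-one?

Head-to-head results (34 voters total):
Toma vs Umar: Toma wins 18–16.
Toma vs Park: Park wins 21–13.
Toma vs Vance: Toma wins 22–12.
Umar vs Park: Umar wins 29–5.
Umar vs Vance: Umar wins 18–16.
Park vs Vance: Park wins 18–16.
No candidate beats all others: Toma beats Umar beats Park beats Toma, a majority cycle.

No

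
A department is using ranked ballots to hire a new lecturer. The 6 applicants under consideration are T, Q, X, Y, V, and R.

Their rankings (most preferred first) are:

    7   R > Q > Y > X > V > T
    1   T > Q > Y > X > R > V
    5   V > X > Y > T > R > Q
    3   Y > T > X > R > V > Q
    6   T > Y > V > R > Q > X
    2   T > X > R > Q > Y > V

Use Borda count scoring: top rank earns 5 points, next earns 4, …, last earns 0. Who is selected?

Borda scores:
  T: 7·0 + 5 + 5·2 + 3·4 + 6·5 + 2·5 = 67
  Q: 7·4 + 4 + 5·0 + 3·0 + 6·1 + 2·2 = 42
  X: 7·2 + 2 + 5·4 + 3·3 + 6·0 + 2·4 = 53
  Y: 7·3 + 3 + 5·3 + 3·5 + 6·4 + 2·1 = 80
  V: 7·1 + 0 + 5·5 + 3·1 + 6·3 + 2·0 = 53
  R: 7·5 + 1 + 5·1 + 3·2 + 6·2 + 2·3 = 65
Y has the highest total.

Y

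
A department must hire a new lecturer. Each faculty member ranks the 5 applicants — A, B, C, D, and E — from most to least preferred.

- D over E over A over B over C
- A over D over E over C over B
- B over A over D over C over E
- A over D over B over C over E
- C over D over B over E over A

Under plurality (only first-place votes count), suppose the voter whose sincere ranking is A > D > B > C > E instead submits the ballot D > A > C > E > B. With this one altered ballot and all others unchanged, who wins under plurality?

First-place totals with the altered ballot: A 1, B 1, C 1, D 2, E 0.
The switch changes the winner from A to D.

D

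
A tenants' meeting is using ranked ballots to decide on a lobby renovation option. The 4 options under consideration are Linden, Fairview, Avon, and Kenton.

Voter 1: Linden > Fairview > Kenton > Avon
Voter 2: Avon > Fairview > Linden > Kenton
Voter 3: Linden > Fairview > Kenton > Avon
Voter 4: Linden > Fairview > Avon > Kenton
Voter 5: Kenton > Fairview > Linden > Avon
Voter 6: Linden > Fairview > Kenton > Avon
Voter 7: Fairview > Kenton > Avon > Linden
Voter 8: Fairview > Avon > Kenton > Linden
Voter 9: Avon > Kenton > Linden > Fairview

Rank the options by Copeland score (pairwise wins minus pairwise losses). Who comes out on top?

Linden

Pairwise results:
  Linden vs Fairview: Linden wins 5–4.
  Linden vs Avon: Linden wins 5–4.
  Linden vs Kenton: Linden wins 5–4.
  Fairview vs Avon: Fairview wins 7–2.
  Fairview vs Kenton: Fairview wins 7–2.
  Avon vs Kenton: Kenton wins 5–4.
Copeland scores (wins − losses):
  Linden: 3 − 0 = 3
  Fairview: 2 − 1 = 1
  Avon: 0 − 3 = -3
  Kenton: 1 − 2 = -1
Linden has the best Copeland score.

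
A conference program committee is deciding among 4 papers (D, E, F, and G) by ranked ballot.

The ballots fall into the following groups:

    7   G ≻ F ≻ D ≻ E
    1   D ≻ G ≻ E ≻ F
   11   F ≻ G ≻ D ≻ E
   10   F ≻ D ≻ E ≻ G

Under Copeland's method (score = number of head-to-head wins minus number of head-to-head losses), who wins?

F

Pairwise results:
  D vs E: D wins 29–0.
  D vs F: F wins 28–1.
  D vs G: G wins 18–11.
  E vs F: F wins 28–1.
  E vs G: G wins 19–10.
  F vs G: F wins 21–8.
Copeland scores (wins − losses):
  D: 1 − 2 = -1
  E: 0 − 3 = -3
  F: 3 − 0 = 3
  G: 2 − 1 = 1
F has the best Copeland score.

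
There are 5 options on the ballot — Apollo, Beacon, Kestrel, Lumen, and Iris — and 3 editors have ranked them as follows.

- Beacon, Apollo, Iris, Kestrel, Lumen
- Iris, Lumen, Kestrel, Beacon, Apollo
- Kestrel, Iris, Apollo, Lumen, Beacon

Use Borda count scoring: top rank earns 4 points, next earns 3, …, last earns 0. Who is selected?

Borda scores:
  Apollo: 3 + 0 + 2 = 5
  Beacon: 4 + 1 + 0 = 5
  Kestrel: 1 + 2 + 4 = 7
  Lumen: 0 + 3 + 1 = 4
  Iris: 2 + 4 + 3 = 9
Iris has the highest total.

Iris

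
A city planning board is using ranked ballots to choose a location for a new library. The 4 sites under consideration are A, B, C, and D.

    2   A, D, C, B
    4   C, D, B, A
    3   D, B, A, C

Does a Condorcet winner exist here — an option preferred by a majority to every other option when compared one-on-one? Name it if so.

Head-to-head results (9 voters total):
A vs B: B wins 7–2.
A vs C: A wins 5–4.
A vs D: D wins 7–2.
B vs C: C wins 6–3.
B vs D: D wins 9–0.
C vs D: D wins 5–4.
D beats each rival — A (7–2), B (9–0), C (5–4) — so D is the Condorcet winner.

D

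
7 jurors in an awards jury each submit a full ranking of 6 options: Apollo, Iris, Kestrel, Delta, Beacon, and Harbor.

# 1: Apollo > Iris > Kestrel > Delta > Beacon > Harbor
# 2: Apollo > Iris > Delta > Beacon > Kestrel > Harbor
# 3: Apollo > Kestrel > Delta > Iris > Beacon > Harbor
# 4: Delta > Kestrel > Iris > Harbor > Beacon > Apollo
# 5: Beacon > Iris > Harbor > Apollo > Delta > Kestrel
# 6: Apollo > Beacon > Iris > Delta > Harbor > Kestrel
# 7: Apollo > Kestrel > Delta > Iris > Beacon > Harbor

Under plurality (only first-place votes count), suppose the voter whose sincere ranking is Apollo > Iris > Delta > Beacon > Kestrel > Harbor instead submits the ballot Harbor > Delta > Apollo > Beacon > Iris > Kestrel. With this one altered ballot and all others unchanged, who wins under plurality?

First-place totals with the altered ballot: Apollo 4, Iris 0, Kestrel 0, Delta 1, Beacon 1, Harbor 1.
The winner is unchanged: still Apollo.

Apollo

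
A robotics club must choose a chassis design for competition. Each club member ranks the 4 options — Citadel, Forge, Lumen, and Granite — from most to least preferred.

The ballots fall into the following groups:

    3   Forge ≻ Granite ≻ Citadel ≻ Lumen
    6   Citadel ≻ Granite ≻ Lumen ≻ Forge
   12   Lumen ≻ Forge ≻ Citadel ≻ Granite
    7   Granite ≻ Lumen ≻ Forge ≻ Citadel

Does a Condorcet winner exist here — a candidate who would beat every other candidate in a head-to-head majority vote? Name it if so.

Head-to-head results (28 voters total):
Citadel vs Forge: Forge wins 22–6.
Citadel vs Lumen: Lumen wins 19–9.
Citadel vs Granite: Citadel wins 18–10.
Forge vs Lumen: Lumen wins 25–3.
Forge vs Granite: Forge wins 15–13.
Lumen vs Granite: Granite wins 16–12.
No candidate beats all others: Citadel beats Granite beats Lumen beats Citadel, a majority cycle.

None — there is no Condorcet winner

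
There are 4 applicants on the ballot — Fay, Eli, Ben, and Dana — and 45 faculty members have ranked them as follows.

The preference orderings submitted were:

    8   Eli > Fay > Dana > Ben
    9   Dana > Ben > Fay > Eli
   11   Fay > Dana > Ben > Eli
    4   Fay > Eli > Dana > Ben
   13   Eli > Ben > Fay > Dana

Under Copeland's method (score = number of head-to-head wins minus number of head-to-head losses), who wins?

Fay

Pairwise results:
  Fay vs Eli: Fay wins 24–21.
  Fay vs Ben: Fay wins 23–22.
  Fay vs Dana: Fay wins 36–9.
  Eli vs Ben: Eli wins 25–20.
  Eli vs Dana: Eli wins 25–20.
  Ben vs Dana: Dana wins 32–13.
Copeland scores (wins − losses):
  Fay: 3 − 0 = 3
  Eli: 2 − 1 = 1
  Ben: 0 − 3 = -3
  Dana: 1 − 2 = -1
Fay has the best Copeland score.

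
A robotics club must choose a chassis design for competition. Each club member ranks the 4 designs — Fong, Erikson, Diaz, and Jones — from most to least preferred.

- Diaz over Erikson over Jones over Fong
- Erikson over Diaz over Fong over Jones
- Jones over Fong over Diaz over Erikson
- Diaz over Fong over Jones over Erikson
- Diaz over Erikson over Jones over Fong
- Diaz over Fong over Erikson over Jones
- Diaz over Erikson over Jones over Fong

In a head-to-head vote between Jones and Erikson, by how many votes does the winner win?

Ballots ranking Jones above Erikson: 2.
Ballots ranking Erikson above Jones: 5.
Erikson wins 5–2, a margin of 3.

3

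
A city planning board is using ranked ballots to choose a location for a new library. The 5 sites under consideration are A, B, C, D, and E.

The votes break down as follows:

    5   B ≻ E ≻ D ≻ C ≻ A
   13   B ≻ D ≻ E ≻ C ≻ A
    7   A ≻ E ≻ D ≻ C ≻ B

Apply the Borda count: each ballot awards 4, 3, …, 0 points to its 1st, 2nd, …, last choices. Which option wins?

Borda scores:
  A: 5·0 + 13·0 + 7·4 = 28
  B: 5·4 + 13·4 + 7·0 = 72
  C: 5·1 + 13·1 + 7·1 = 25
  D: 5·2 + 13·3 + 7·2 = 63
  E: 5·3 + 13·2 + 7·3 = 62
B has the highest total.

B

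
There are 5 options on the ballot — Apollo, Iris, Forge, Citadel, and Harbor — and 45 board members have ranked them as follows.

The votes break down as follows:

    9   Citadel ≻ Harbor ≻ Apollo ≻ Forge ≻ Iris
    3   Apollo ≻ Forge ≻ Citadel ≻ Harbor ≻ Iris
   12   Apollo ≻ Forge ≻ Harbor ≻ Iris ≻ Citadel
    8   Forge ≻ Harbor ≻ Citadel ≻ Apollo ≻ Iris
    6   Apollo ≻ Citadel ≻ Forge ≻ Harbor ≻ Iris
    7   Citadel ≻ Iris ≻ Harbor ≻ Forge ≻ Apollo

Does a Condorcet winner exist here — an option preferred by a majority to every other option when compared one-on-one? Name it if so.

No Condorcet winner

Head-to-head results (45 voters total):
Apollo vs Iris: Apollo wins 38–7.
Apollo vs Forge: Apollo wins 30–15.
Apollo vs Citadel: Citadel wins 24–21.
Apollo vs Harbor: Harbor wins 24–21.
Iris vs Forge: Forge wins 38–7.
Iris vs Citadel: Citadel wins 33–12.
Iris vs Harbor: Harbor wins 38–7.
Forge vs Citadel: Forge wins 23–22.
Forge vs Harbor: Forge wins 29–16.
Citadel vs Harbor: Citadel wins 25–20.
No candidate beats all others: Apollo beats Forge beats Citadel beats Apollo, a majority cycle.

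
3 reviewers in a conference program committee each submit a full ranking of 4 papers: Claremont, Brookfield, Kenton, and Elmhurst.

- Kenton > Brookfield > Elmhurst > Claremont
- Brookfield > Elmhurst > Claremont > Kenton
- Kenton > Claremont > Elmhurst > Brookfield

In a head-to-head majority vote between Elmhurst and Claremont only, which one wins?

Ballots ranking Elmhurst above Claremont: 2.
Ballots ranking Claremont above Elmhurst: 1.
Elmhurst wins the head-to-head, 2–1.

Elmhurst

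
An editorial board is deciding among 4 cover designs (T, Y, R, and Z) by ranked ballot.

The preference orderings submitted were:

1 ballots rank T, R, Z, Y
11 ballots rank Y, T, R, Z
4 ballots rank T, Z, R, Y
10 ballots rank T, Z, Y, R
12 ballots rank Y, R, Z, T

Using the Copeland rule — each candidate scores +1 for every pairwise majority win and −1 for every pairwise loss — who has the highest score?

Pairwise results:
  T vs Y: Y wins 23–15.
  T vs R: T wins 26–12.
  T vs Z: T wins 26–12.
  Y vs R: Y wins 33–5.
  Y vs Z: Y wins 23–15.
  R vs Z: R wins 24–14.
Copeland scores (wins − losses):
  T: 2 − 1 = 1
  Y: 3 − 0 = 3
  R: 1 − 2 = -1
  Z: 0 − 3 = -3
Y has the best Copeland score.

Y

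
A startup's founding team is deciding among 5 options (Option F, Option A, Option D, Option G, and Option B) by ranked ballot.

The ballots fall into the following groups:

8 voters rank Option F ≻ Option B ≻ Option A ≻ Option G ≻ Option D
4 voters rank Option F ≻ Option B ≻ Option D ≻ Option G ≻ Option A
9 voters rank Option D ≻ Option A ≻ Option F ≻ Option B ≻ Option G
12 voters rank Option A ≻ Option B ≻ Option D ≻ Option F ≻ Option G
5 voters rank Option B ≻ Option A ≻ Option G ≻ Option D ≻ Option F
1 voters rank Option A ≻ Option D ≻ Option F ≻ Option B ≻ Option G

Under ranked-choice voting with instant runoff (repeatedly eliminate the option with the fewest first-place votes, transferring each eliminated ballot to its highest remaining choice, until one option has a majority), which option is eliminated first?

Option G

Round 1: Option A 13, Option F 12, Option D 9, Option B 5, Option G 0. Option G has the fewest and is eliminated.
Round 2: Option A 13, Option F 12, Option D 9, Option B 5. Option B has the fewest and is eliminated.
Round 3: Option A 18, Option F 12, Option D 9. Option D has the fewest and is eliminated.
Round 4: Option A 27, Option F 12. Option A has a majority.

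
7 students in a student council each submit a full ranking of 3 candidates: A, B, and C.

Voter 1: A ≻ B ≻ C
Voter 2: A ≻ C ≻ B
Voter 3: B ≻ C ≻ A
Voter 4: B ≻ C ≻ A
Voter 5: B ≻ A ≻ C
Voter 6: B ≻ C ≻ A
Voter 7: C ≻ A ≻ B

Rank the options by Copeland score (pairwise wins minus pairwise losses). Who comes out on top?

B

Pairwise results:
  A vs B: B wins 4–3.
  A vs C: C wins 4–3.
  B vs C: B wins 5–2.
Copeland scores (wins − losses):
  A: 0 − 2 = -2
  B: 2 − 0 = 2
  C: 1 − 1 = 0
B has the best Copeland score.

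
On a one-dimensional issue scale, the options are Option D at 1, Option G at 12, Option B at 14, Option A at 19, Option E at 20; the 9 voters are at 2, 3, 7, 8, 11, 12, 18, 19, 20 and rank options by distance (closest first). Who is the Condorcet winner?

With single-peaked preferences on a line, the Condorcet winner is the candidate closest to the median voter.
The median voter (position 11) is closest to Option G at 12.
Check: Option G vs Option A — voters closer to Option G: 6 of 9.

Option G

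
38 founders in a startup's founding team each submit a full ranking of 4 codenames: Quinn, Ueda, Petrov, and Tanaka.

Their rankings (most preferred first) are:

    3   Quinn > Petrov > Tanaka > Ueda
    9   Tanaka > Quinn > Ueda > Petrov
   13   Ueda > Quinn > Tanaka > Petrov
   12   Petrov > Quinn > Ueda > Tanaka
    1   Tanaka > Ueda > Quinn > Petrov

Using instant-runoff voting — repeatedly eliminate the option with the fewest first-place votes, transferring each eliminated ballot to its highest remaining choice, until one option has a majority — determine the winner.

Round 1: Ueda 13, Petrov 12, Tanaka 10, Quinn 3. Quinn has the fewest and is eliminated.
Round 2: Petrov 15, Ueda 13, Tanaka 10. Tanaka has the fewest and is eliminated.
Round 3: Ueda 23, Petrov 15. Ueda has a majority.

Ueda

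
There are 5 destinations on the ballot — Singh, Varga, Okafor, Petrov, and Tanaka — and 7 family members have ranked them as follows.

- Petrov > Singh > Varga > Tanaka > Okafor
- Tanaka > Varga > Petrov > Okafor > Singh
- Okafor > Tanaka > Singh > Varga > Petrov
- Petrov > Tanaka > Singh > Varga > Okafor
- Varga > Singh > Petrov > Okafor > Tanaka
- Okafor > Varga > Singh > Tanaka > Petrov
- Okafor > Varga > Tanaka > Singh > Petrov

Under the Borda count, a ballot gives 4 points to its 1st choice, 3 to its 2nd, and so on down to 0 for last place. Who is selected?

Varga

Borda scores:
  Singh: 3 + 0 + 2 + 2 + 3 + 2 + 1 = 13
  Varga: 2 + 3 + 1 + 1 + 4 + 3 + 3 = 17
  Okafor: 0 + 1 + 4 + 0 + 1 + 4 + 4 = 14
  Petrov: 4 + 2 + 0 + 4 + 2 + 0 + 0 = 12
  Tanaka: 1 + 4 + 3 + 3 + 0 + 1 + 2 = 14
Varga has the highest total.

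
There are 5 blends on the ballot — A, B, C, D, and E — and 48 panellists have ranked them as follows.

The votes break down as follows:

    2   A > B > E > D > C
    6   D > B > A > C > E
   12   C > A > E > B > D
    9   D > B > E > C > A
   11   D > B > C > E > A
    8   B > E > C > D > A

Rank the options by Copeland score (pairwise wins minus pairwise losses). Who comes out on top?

D

Pairwise results:
  A vs B: B wins 34–14.
  A vs C: C wins 40–8.
  A vs D: D wins 34–14.
  A vs E: E wins 28–20.
  B vs C: B wins 36–12.
  B vs D: D wins 26–22.
  B vs E: B wins 36–12.
  C vs D: D wins 28–20.
  C vs E: C wins 29–19.
  D vs E: D wins 26–22.
Copeland scores (wins − losses):
  A: 0 − 4 = -4
  B: 3 − 1 = 2
  C: 2 − 2 = 0
  D: 4 − 0 = 4
  E: 1 − 3 = -2
D has the best Copeland score.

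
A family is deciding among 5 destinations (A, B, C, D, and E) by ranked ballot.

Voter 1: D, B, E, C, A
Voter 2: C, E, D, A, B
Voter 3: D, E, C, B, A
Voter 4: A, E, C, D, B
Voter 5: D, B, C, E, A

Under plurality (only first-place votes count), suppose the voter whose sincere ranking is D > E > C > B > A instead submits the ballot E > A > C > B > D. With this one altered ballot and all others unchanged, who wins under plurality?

First-place totals with the altered ballot: A 1, B 0, C 1, D 2, E 1.
The winner is unchanged: still D.

D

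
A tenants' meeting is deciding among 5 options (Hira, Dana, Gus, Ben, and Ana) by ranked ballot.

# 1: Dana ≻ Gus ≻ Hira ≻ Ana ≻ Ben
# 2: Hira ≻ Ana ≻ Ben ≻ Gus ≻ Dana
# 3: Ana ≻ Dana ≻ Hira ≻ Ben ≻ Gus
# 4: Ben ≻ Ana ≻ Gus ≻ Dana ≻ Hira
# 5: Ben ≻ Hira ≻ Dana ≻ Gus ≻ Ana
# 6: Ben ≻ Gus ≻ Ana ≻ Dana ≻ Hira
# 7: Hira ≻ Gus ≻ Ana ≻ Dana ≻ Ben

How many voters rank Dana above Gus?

Ballots ranking Dana above Gus: 3.
Ballots ranking Gus above Dana: 4.
So 3 of 7 voters prefer Dana to Gus.

3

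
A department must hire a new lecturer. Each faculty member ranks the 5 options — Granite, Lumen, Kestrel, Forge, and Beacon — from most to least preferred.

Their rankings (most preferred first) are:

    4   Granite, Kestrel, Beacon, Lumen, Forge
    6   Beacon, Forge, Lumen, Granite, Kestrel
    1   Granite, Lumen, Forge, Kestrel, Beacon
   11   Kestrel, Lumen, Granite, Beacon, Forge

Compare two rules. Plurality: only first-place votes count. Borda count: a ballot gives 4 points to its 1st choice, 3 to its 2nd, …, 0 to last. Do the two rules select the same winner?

Yes

Plurality first-place counts: Granite 5, Lumen 0, Kestrel 11, Forge 0, Beacon 6 → Kestrel.
Borda totals: Granite 48, Lumen 52, Kestrel 57, Forge 20, Beacon 43 → Kestrel.
The two rules agree on Kestrel.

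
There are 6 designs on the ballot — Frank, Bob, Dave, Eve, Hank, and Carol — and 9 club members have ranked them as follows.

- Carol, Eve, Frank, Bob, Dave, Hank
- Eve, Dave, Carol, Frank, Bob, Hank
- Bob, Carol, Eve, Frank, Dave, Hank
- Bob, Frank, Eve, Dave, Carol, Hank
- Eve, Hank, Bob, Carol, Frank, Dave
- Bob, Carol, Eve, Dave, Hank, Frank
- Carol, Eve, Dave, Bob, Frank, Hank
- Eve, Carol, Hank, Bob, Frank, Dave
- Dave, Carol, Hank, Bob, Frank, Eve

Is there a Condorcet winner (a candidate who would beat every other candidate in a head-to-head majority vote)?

Yes

Head-to-head results (9 voters total):
Frank vs Bob: Bob wins 7–2.
Frank vs Dave: Frank wins 5–4.
Frank vs Eve: Eve wins 7–2.
Frank vs Hank: Frank wins 5–4.
Frank vs Carol: Carol wins 8–1.
Bob vs Dave: Bob wins 6–3.
Bob vs Eve: Eve wins 5–4.
Bob vs Hank: Bob wins 6–3.
Bob vs Carol: Carol wins 5–4.
Dave vs Eve: Eve wins 8–1.
Dave vs Hank: Dave wins 7–2.
Dave vs Carol: Carol wins 6–3.
Eve vs Hank: Eve wins 8–1.
Eve vs Carol: Carol wins 5–4.
Hank vs Carol: Carol wins 8–1.
Carol beats each rival — Frank (8–1), Bob (5–4), Dave (6–3), Eve (5–4), Hank (8–1) — so Carol is the Condorcet winner.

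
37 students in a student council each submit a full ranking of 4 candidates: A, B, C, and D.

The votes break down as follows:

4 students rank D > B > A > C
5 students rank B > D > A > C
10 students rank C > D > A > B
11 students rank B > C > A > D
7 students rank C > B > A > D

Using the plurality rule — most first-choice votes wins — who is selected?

First-place vote totals:
  A: 0
  B: 16
  C: 17
  D: 4
C has the most first-place votes.

C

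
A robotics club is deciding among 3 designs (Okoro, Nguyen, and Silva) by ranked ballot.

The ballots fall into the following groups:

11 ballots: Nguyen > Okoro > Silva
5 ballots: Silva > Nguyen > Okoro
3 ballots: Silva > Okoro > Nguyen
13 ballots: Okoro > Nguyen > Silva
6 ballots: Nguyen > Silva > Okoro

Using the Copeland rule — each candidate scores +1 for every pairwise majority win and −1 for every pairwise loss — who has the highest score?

Pairwise results:
  Okoro vs Nguyen: Nguyen wins 22–16.
  Okoro vs Silva: Okoro wins 24–14.
  Nguyen vs Silva: Nguyen wins 30–8.
Copeland scores (wins − losses):
  Okoro: 1 − 1 = 0
  Nguyen: 2 − 0 = 2
  Silva: 0 − 2 = -2
Nguyen has the best Copeland score.

Nguyen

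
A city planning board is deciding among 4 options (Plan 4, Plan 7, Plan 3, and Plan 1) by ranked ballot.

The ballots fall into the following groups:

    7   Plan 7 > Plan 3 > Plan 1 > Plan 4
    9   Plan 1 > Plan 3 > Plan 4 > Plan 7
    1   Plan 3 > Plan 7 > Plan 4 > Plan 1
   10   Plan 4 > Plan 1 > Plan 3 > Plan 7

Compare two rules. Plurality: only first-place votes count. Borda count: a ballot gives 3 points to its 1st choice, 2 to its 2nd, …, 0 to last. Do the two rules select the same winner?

Plurality first-place counts: Plan 4 10, Plan 7 7, Plan 3 1, Plan 1 9 → Plan 4.
Borda totals: Plan 4 40, Plan 7 23, Plan 3 45, Plan 1 54 → Plan 1.
The two rules disagree: plurality picks Plan 4, Borda picks Plan 1.

No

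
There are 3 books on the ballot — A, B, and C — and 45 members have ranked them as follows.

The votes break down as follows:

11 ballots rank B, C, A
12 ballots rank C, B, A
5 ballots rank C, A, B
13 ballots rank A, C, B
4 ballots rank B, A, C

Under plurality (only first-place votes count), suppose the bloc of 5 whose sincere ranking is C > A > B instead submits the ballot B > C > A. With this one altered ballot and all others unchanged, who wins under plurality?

B

First-place totals with the altered ballot: A 13, B 20, C 12.
The switch changes the winner from C to B.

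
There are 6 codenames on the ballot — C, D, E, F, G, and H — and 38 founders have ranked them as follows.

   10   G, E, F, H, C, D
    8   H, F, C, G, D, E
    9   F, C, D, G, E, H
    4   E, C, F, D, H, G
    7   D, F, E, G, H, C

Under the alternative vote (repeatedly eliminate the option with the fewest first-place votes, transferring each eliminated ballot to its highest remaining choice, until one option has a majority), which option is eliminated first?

C

Round 1: G 10, F 9, H 8, D 7, E 4, C 0. C has the fewest and is eliminated.
Round 2: G 10, F 9, H 8, D 7, E 4. E has the fewest and is eliminated.
Round 3: F 13, G 10, H 8, D 7. D has the fewest and is eliminated.
Round 4: F 20, G 10, H 8. F has a majority.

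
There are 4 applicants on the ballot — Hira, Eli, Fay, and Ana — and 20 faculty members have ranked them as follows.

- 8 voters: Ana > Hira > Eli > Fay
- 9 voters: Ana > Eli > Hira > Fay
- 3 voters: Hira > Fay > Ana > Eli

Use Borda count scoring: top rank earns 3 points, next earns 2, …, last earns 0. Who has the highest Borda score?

Borda scores:
  Hira: 8·2 + 9·1 + 3·3 = 34
  Eli: 8·1 + 9·2 + 3·0 = 26
  Fay: 8·0 + 9·0 + 3·2 = 6
  Ana: 8·3 + 9·3 + 3·1 = 54
Ana has the highest total.

Ana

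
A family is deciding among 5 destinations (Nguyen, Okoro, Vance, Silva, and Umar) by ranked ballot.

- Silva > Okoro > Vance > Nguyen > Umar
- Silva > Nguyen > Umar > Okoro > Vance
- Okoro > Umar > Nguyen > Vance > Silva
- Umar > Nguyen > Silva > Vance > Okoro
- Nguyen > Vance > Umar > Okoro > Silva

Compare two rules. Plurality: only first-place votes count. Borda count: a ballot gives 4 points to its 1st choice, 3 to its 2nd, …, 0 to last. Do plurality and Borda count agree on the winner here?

No

Plurality first-place counts: Nguyen 1, Okoro 1, Vance 0, Silva 2, Umar 1 → Silva.
Borda totals: Nguyen 13, Okoro 9, Vance 7, Silva 10, Umar 11 → Nguyen.
The two rules disagree: plurality picks Silva, Borda picks Nguyen.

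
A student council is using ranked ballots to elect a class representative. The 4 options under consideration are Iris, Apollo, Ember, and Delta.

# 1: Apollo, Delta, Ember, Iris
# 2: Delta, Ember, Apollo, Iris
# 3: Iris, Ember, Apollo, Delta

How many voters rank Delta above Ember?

2

Ballots ranking Delta above Ember: 2.
Ballots ranking Ember above Delta: 1.
So 2 of 3 voters prefer Delta to Ember.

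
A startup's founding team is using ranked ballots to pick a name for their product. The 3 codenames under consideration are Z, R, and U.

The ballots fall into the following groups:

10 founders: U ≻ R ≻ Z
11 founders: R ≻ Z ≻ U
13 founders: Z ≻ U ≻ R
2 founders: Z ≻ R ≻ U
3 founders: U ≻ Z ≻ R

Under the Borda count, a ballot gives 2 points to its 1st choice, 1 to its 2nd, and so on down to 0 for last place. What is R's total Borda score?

Borda scores:
  Z: 10·0 + 11·1 + 13·2 + 2·2 + 3·1 = 44
  R: 10·1 + 11·2 + 13·0 + 2·1 + 3·0 = 34
  U: 10·2 + 11·0 + 13·1 + 2·0 + 3·2 = 39

34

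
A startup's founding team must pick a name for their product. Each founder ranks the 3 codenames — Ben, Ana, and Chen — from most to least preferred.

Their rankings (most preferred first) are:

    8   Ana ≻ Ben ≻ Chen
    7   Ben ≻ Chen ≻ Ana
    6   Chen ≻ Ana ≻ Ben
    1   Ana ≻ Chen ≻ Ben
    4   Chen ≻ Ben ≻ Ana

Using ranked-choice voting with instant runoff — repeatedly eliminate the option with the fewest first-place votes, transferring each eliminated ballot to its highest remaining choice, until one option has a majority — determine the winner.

Round 1: Chen 10, Ana 9, Ben 7. Ben has the fewest and is eliminated.
Round 2: Chen 17, Ana 9. Chen has a majority.

Chen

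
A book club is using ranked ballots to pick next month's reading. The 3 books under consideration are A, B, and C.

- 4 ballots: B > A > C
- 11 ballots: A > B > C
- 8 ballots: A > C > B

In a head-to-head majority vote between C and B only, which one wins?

Ballots ranking C above B: 8.
Ballots ranking B above C: 4+11 = 15.
B wins the head-to-head, 15–8.

B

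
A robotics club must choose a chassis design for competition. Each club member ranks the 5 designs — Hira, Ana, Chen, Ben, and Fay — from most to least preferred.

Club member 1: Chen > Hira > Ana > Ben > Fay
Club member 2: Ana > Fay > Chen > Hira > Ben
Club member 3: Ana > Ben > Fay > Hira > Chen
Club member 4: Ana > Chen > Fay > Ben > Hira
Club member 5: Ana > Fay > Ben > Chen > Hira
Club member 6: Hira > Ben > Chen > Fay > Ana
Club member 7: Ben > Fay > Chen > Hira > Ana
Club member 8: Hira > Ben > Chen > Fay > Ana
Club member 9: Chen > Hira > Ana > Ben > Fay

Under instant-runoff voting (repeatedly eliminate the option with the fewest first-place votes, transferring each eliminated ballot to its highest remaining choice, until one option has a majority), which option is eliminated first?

Fay

Round 1: Ana 4, Hira 2, Chen 2, Ben 1, Fay 0. Fay has the fewest and is eliminated.
Round 2: Ana 4, Hira 2, Chen 2, Ben 1. Ben has the fewest and is eliminated.
Round 3: Ana 4, Chen 3, Hira 2. Hira has the fewest and is eliminated.
Round 4: Chen 5, Ana 4. Chen has a majority.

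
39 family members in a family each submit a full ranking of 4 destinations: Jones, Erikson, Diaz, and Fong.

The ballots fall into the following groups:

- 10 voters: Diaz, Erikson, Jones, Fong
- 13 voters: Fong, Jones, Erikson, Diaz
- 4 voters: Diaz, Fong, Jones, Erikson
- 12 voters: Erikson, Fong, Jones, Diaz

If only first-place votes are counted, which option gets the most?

First-place vote totals:
  Jones: 0
  Erikson: 12
  Diaz: 14
  Fong: 13
Diaz has the most first-place votes.

Diaz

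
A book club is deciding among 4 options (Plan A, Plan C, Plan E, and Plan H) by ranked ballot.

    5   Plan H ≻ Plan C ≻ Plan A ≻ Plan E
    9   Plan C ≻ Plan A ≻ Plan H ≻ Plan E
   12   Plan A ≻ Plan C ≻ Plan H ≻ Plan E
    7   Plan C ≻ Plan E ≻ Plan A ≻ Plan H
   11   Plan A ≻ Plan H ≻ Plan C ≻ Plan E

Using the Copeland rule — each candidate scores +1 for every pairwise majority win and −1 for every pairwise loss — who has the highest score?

Plan A

Pairwise results:
  Plan A vs Plan C: Plan A wins 23–21.
  Plan A vs Plan E: Plan A wins 37–7.
  Plan A vs Plan H: Plan A wins 39–5.
  Plan C vs Plan E: Plan C wins 44–0.
  Plan C vs Plan H: Plan C wins 28–16.
  Plan E vs Plan H: Plan H wins 37–7.
Copeland scores (wins − losses):
  Plan A: 3 − 0 = 3
  Plan C: 2 − 1 = 1
  Plan E: 0 − 3 = -3
  Plan H: 1 − 2 = -1
Plan A has the best Copeland score.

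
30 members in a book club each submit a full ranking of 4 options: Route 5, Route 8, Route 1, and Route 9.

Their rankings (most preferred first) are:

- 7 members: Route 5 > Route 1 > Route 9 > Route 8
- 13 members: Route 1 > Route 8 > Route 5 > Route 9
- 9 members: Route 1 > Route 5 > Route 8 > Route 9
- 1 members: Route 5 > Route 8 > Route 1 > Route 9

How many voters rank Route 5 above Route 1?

8

Ballots ranking Route 5 above Route 1: 7+1 = 8.
Ballots ranking Route 1 above Route 5: 13+9 = 22.
So 8 of 30 voters prefer Route 5 to Route 1.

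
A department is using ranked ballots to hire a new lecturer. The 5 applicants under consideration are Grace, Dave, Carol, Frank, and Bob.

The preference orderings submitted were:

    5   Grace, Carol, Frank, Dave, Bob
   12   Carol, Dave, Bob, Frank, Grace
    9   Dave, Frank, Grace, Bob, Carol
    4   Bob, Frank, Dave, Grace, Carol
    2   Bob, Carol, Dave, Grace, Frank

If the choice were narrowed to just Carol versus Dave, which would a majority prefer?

Ballots ranking Carol above Dave: 5+12+2 = 19.
Ballots ranking Dave above Carol: 9+4 = 13.
Carol wins the head-to-head, 19–13.

Carol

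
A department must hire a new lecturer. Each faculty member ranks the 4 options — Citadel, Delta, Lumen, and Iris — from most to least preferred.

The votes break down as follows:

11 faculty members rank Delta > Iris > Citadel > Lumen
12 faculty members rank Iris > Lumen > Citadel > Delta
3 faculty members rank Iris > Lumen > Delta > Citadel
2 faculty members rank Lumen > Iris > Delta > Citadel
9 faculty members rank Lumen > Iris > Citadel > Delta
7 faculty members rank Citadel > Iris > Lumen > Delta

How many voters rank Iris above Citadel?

37

Ballots ranking Iris above Citadel: 11+12+3+2+9 = 37.
Ballots ranking Citadel above Iris: 7.
So 37 of 44 voters prefer Iris to Citadel.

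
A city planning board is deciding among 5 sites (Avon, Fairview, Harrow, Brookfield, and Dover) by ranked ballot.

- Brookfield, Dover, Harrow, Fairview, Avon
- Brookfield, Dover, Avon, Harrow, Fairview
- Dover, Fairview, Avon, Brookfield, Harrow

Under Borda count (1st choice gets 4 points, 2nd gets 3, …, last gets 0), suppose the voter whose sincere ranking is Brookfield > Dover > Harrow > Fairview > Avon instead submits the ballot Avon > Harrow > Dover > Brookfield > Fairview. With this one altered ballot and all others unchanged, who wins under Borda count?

Borda totals with the altered ballot: Avon 8, Fairview 3, Harrow 4, Brookfield 6, Dover 9.
The winner is unchanged: still Dover.

Dover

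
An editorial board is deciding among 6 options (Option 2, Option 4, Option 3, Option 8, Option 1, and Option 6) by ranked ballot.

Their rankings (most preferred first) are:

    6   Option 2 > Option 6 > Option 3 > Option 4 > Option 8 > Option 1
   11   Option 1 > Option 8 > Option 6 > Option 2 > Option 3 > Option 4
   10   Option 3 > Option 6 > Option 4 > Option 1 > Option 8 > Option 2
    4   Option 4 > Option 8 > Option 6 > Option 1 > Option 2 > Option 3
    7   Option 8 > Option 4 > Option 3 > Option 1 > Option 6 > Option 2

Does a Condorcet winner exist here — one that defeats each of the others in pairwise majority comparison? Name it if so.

None — there is no Condorcet winner

Head-to-head results (38 voters total):
Option 2 vs Option 4: Option 4 wins 21–17.
Option 2 vs Option 3: Option 2 wins 21–17.
Option 2 vs Option 8: Option 8 wins 32–6.
Option 2 vs Option 1: Option 1 wins 32–6.
Option 2 vs Option 6: Option 6 wins 32–6.
Option 4 vs Option 3: Option 3 wins 27–11.
Option 4 vs Option 8: Option 4 wins 20–18.
Option 4 vs Option 1: Option 4 wins 27–11.
Option 4 vs Option 6: Option 6 wins 27–11.
Option 3 vs Option 8: Option 8 wins 22–16.
Option 3 vs Option 1: Option 3 wins 23–15.
Option 3 vs Option 6: Option 6 wins 21–17.
Option 8 vs Option 1: Option 1 wins 21–17.
Option 8 vs Option 6: Option 8 wins 22–16.
Option 1 vs Option 6: Option 6 wins 20–18.
No candidate beats all others: Option 2 beats Option 3 beats Option 4 beats Option 2, a majority cycle.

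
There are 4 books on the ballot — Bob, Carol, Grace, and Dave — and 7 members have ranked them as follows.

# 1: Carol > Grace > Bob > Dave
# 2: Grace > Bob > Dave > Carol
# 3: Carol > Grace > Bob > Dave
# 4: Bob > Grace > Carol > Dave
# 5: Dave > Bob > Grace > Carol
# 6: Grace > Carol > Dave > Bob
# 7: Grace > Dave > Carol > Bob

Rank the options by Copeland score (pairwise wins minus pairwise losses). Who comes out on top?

Grace

Pairwise results:
  Bob vs Carol: Carol wins 4–3.
  Bob vs Grace: Grace wins 5–2.
  Bob vs Dave: Bob wins 4–3.
  Carol vs Grace: Grace wins 5–2.
  Carol vs Dave: Carol wins 4–3.
  Grace vs Dave: Grace wins 6–1.
Copeland scores (wins − losses):
  Bob: 1 − 2 = -1
  Carol: 2 − 1 = 1
  Grace: 3 − 0 = 3
  Dave: 0 − 3 = -3
Grace has the best Copeland score.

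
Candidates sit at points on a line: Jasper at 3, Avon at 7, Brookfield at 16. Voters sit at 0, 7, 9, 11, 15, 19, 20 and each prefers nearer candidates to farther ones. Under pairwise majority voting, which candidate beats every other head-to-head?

Avon

With single-peaked preferences on a line, the Condorcet winner is the candidate closest to the median voter.
The median voter (position 11) is closest to Avon at 7.
Check: Avon vs Brookfield — voters closer to Avon: 4 of 7.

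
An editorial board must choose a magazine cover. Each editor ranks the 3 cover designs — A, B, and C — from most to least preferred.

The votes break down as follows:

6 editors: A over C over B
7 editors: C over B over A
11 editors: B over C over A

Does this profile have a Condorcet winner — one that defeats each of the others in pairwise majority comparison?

Head-to-head results (24 voters total):
A vs B: B wins 18–6.
A vs C: C wins 18–6.
B vs C: C wins 13–11.
C beats each rival — A (18–6), B (13–11) — so C is the Condorcet winner.

Yes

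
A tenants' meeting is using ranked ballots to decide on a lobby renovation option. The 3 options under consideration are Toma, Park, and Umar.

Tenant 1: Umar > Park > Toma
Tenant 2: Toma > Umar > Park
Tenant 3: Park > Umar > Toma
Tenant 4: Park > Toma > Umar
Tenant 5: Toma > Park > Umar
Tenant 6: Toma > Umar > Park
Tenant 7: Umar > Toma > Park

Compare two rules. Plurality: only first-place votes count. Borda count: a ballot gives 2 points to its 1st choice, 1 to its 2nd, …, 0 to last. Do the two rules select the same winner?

Yes

Plurality first-place counts: Toma 3, Park 2, Umar 2 → Toma.
Borda totals: Toma 8, Park 6, Umar 7 → Toma.
The two rules agree on Toma.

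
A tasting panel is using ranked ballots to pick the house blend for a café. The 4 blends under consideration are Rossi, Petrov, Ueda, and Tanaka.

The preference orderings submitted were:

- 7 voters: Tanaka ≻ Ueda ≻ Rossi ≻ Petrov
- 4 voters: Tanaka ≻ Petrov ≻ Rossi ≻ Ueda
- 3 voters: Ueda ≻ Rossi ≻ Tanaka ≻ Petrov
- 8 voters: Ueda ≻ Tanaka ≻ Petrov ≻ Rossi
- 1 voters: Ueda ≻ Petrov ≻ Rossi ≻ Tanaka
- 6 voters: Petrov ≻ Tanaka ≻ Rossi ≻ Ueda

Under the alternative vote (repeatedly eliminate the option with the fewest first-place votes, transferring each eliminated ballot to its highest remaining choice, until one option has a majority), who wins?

Round 1: Ueda 12, Tanaka 11, Petrov 6, Rossi 0. Rossi has the fewest and is eliminated.
Round 2: Ueda 12, Tanaka 11, Petrov 6. Petrov has the fewest and is eliminated.
Round 3: Tanaka 17, Ueda 12. Tanaka has a majority.

Tanaka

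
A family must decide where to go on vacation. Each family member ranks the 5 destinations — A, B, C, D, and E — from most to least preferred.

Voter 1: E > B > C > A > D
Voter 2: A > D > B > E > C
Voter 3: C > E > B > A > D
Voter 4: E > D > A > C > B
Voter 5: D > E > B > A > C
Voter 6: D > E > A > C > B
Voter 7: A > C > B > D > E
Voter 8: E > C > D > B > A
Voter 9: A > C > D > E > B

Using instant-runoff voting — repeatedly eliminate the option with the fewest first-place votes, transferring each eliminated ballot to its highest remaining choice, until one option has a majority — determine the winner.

E

Round 1: A 3, E 3, D 2, C 1, B 0. B has the fewest and is eliminated.
Round 2: A 3, E 3, D 2, C 1. C has the fewest and is eliminated.
Round 3: E 4, A 3, D 2. D has the fewest and is eliminated.
Round 4: E 6, A 3. E has a majority.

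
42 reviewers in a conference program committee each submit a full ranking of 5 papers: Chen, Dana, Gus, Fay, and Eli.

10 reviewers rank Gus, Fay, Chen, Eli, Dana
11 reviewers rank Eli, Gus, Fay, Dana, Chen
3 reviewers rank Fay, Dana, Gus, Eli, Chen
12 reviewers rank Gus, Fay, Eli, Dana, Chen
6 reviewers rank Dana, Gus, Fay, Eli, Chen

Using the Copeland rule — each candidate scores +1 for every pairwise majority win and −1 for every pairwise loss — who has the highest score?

Gus

Pairwise results:
  Chen vs Dana: Dana wins 32–10.
  Chen vs Gus: Gus wins 42–0.
  Chen vs Fay: Fay wins 42–0.
  Chen vs Eli: Eli wins 32–10.
  Dana vs Gus: Gus wins 33–9.
  Dana vs Fay: Fay wins 36–6.
  Dana vs Eli: Eli wins 33–9.
  Gus vs Fay: Gus wins 39–3.
  Gus vs Eli: Gus wins 31–11.
  Fay vs Eli: Fay wins 31–11.
Copeland scores (wins − losses):
  Chen: 0 − 4 = -4
  Dana: 1 − 3 = -2
  Gus: 4 − 0 = 4
  Fay: 3 − 1 = 2
  Eli: 2 − 2 = 0
Gus has the best Copeland score.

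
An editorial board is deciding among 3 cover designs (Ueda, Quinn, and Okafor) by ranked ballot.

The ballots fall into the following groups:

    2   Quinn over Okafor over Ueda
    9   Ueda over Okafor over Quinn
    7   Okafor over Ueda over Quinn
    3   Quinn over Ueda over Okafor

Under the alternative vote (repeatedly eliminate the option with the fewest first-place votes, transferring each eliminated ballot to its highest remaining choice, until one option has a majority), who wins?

Ueda

Round 1: Ueda 9, Okafor 7, Quinn 5. Quinn has the fewest and is eliminated.
Round 2: Ueda 12, Okafor 9. Ueda has a majority.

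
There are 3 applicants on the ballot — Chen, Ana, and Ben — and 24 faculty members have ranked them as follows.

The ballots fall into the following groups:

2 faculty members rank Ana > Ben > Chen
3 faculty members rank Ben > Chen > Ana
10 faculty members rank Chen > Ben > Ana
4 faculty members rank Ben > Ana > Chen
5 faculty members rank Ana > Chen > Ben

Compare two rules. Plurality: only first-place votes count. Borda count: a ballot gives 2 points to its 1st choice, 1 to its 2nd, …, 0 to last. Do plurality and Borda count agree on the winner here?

Yes

Plurality first-place counts: Chen 10, Ana 7, Ben 7 → Chen.
Borda totals: Chen 28, Ana 18, Ben 26 → Chen.
The two rules agree on Chen.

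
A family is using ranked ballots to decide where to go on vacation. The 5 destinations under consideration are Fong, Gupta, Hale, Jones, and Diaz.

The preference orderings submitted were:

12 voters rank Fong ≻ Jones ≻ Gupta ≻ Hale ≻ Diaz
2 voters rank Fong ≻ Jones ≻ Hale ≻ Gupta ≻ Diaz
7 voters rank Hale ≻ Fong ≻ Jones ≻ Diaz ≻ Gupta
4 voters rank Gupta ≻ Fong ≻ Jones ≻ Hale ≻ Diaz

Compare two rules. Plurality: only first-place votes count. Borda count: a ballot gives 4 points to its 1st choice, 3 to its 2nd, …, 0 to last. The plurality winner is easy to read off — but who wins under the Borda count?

Plurality first-place counts: Fong 14, Gupta 4, Hale 7, Jones 0, Diaz 0 → Fong.
Borda totals: Fong 89, Gupta 42, Hale 48, Jones 64, Diaz 7 → Fong.

Fong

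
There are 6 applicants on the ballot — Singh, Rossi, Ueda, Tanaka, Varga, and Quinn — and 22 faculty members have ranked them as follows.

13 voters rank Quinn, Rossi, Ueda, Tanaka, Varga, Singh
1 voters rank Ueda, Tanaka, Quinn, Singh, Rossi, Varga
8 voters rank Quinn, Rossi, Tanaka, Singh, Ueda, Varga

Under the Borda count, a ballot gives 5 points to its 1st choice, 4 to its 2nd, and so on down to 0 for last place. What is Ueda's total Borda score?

52

Borda scores:
  Singh: 13·0 + 2 + 8·2 = 18
  Rossi: 13·4 + 1 + 8·4 = 85
  Ueda: 13·3 + 5 + 8·1 = 52
  Tanaka: 13·2 + 4 + 8·3 = 54
  Varga: 13·1 + 0 + 8·0 = 13
  Quinn: 13·5 + 3 + 8·5 = 108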